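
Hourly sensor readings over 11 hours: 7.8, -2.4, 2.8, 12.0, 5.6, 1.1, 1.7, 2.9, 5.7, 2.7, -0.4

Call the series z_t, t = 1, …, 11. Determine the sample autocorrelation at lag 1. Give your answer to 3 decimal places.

-0.056

Mean z̄ = (7.8 − 2.4 + 2.8 + 12.0 + 5.6 + 1.1 + 1.7 + 2.9 + 5.7 + 2.7 − 0.4)/11 = 3.5909
Numerator Σ_{t=1}^{10}(z_t−z̄)(z_{t+1}−z̄) = -9.0028
Denominator Σ(z_t−z̄)² = 160.4091
r_1 = -9.0028 / 160.4091 = -0.056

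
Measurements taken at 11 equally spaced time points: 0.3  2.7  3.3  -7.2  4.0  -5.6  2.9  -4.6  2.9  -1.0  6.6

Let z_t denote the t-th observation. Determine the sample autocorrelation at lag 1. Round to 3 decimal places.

-0.589

Mean z̄ = (0.3 + 2.7 + 3.3 − 7.2 + 4.0 − 5.6 + 2.9 − 4.6 + 2.9 − 1.0 + 6.6)/11 = 0.3909
Numerator Σ_{t=1}^{10}(z_t−z̄)(z_{t+1}−z̄) = -116.7964
Denominator Σ(z_t−z̄)² = 198.3291
r_1 = -116.7964 / 198.3291 = -0.589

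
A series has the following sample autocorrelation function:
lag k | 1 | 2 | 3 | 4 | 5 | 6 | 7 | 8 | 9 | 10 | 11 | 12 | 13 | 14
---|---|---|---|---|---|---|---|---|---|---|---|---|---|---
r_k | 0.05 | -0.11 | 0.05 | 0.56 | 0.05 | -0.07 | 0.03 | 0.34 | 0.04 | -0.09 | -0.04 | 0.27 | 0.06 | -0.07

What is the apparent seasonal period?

The largest autocorrelation is r_4 = 0.56, with weaker echoes at lags 8 (0.34) and 12 (0.27); the remaining lags stay at or below 0.06.
The dominant spike at lag 4 indicates a seasonal period of 4.

4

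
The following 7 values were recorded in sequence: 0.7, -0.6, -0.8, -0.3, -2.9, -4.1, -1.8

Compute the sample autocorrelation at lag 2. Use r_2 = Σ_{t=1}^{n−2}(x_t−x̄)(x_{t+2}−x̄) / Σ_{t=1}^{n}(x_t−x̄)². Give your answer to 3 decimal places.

-0.069

Mean x̄ = (0.7 − 0.6 − 0.8 − 0.3 − 2.9 − 4.1 − 1.8)/7 = -1.4000
Σ(x_t−x̄)(x_{t+2}−x̄) = (1.2600) + (0.8800) + (-0.9000) + (-2.9700) + (0.6000) = -1.1300
Denominator Σ(x_t−x̄)² = 16.3200
r_2 = -1.1300 / 16.3200 = -0.069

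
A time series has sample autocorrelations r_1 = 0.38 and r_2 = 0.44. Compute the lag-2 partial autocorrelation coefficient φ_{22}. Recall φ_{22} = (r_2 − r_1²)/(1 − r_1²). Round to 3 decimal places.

0.345

φ_{22} = (r_2 − r_1²) / (1 − r_1²)
r_1² = (0.38)² = 0.1444
Numerator = 0.44 − 0.1444 = 0.2956; denominator = 1 − 0.1444 = 0.8556
φ_{22} = 0.2956 / 0.8556 = 0.345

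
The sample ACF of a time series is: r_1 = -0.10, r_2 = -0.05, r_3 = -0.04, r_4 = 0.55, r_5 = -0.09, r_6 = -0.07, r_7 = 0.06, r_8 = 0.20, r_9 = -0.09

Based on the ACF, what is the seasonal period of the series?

4

The largest autocorrelation is r_4 = 0.55, with a weaker echo at lag 8 (0.20); the remaining lags stay at or below 0.06.
The dominant spike at lag 4 indicates a seasonal period of 4.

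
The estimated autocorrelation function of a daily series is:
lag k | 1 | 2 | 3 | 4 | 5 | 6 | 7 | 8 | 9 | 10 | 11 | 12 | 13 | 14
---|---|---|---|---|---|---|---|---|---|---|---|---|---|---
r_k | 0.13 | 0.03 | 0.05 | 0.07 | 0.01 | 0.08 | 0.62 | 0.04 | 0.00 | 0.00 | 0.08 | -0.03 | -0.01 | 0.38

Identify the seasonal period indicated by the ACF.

7

The largest autocorrelation is r_7 = 0.62, with a weaker echo at lag 14 (0.38); the remaining lags stay at or below 0.13.
The dominant spike at lag 7 indicates a seasonal period of 7.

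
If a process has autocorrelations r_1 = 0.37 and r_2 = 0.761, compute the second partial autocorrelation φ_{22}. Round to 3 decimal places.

0.723

φ_{22} = (r_2 − r_1²) / (1 − r_1²)
r_1² = (0.37)² = 0.1369
Numerator = 0.761 − 0.1369 = 0.6241; denominator = 1 − 0.1369 = 0.8631
φ_{22} = 0.6241 / 0.8631 = 0.723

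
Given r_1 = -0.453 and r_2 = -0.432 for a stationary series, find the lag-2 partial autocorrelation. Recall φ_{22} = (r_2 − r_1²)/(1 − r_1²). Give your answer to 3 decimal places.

-0.802

φ_{22} = (r_2 − r_1²) / (1 − r_1²)
r_1² = (-0.453)² = 0.205209
Numerator = -0.432 − 0.2052 = -0.6372; denominator = 1 − 0.2052 = 0.7948
φ_{22} = -0.6372 / 0.7948 = -0.802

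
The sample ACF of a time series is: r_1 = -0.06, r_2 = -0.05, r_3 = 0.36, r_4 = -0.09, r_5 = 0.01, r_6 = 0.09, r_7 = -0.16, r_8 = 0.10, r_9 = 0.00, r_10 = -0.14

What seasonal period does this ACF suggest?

The largest autocorrelation is r_3 = 0.36; the remaining lags stay at or below 0.10.
The dominant spike at lag 3 indicates a seasonal period of 3.

3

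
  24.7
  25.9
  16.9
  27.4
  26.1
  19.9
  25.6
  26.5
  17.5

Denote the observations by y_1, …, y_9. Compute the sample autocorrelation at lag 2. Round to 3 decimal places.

-0.355

Mean ȳ = (24.7 + 25.9 + 16.9 + 27.4 + 26.1 + 19.9 + 25.6 + 26.5 + 17.5)/9 = 23.3889
Σ(y_t−ȳ)(y_{t+2}−ȳ) = (-8.5077) + (10.0723) + (-17.5921) + (-13.9943) + (5.9946) + (-10.8543) + (-13.0210) = -47.9025
Denominator Σ(y_t−ȳ)² = 134.9889
r_2 = -47.9025 / 134.9889 = -0.355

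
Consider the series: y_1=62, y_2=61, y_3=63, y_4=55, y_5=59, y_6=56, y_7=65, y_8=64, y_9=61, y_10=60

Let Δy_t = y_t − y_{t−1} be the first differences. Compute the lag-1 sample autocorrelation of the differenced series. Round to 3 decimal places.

-0.496

First differences Δy: -1, 2, -8, 4, -3, 9, -1, -3, -1
Mean of differences = -0.2222
Numerator Σ(Δy_t−Δȳ)(Δy_{t+1}−Δȳ) = -92.0494
Denominator Σ(Δy_t−Δȳ)² = 185.5556
r_1(Δy) = -92.0494 / 185.5556 = -0.496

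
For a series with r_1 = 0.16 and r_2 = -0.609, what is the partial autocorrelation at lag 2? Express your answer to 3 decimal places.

φ_{22} = (r_2 − r_1²) / (1 − r_1²)
r_1² = (0.16)² = 0.0256
Numerator = -0.609 − 0.0256 = -0.6346; denominator = 1 − 0.0256 = 0.9744
φ_{22} = -0.6346 / 0.9744 = -0.651

-0.651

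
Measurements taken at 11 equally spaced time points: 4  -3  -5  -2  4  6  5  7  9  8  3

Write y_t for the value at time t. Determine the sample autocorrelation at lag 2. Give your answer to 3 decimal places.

0.204

Mean ȳ = (4 − 3 − 5 − 2 + 4 + 6 + 5 + 7 + 9 + 8 + 3)/11 = 3.2727
Numerator Σ_{t=1}^{9}(y_t−ȳ)(y_{t+2}−ȳ) = 44.0331
Denominator Σ(y_t−ȳ)² = 216.1818
r_2 = 44.0331 / 216.1818 = 0.204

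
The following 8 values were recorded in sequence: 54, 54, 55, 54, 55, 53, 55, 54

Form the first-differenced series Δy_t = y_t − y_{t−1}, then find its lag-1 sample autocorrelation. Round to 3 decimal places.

First differences Δy: 0, 1, -1, 1, -2, 2, -1
Mean of differences = 0.0000
Numerator Σ(Δy_t−Δȳ)(Δy_{t+1}−Δȳ) = -10.0000
Denominator Σ(Δy_t−Δȳ)² = 12.0000
r_1(Δy) = -10.0000 / 12.0000 = -0.833

-0.833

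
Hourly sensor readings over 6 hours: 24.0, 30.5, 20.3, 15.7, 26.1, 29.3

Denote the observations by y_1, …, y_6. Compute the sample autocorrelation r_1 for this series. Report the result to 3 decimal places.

Mean ȳ = (24.0 + 30.5 + 20.3 + 15.7 + 26.1 + 29.3)/6 = 24.3167
Σ(y_t−ȳ)(y_{t+1}−ȳ) = (-1.9581) + (-24.8364) + (34.6103) + (-15.3664) + (8.8869) = 1.3364
Denominator Σ(y_t−ȳ)² = 156.7283
r_1 = 1.3364 / 156.7283 = 0.009

0.009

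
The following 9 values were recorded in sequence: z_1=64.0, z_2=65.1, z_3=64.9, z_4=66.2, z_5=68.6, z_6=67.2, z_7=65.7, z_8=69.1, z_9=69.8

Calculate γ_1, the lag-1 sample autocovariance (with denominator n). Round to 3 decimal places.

1.405

Mean z̄ = (64.0 + 65.1 + 64.9 + 66.2 + 68.6 + 67.2 + 65.7 + 69.1 + 69.8)/9 = 66.7333
Σ_{t=1}^{8}(z_t−z̄)(z_{t+1}−z̄) = 12.6422
γ_1 = 12.6422 / 9 = 1.405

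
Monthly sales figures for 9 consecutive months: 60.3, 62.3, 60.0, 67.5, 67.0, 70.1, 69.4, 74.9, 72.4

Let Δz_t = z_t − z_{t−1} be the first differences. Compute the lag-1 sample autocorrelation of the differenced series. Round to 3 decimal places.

First differences Δz: 2.0, -2.3, 7.5, -0.5, 3.1, -0.7, 5.5, -2.5
Mean of differences = 1.5125
Numerator Σ(Δz_t−Δz̄)(Δz_{t+1}−Δz̄) = -68.2652
Denominator Σ(Δz_t−Δz̄)² = 94.0888
r_1(Δz) = -68.2652 / 94.0888 = -0.726

-0.726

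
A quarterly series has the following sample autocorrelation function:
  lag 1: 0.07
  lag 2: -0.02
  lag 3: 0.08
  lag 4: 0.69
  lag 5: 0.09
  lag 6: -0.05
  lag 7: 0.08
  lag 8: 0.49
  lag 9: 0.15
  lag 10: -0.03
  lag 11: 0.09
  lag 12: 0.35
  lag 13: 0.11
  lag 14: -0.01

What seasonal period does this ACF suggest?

The largest autocorrelation is r_4 = 0.69, with weaker echoes at lags 8 (0.49) and 12 (0.35); the remaining lags stay at or below 0.15.
The dominant spike at lag 4 indicates a seasonal period of 4.

4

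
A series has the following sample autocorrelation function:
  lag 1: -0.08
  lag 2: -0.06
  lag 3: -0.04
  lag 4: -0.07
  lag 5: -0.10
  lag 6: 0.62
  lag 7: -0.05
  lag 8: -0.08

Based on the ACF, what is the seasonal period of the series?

The largest autocorrelation is r_6 = 0.62; the remaining lags stay at or below -0.04.
The dominant spike at lag 6 indicates a seasonal period of 6.

6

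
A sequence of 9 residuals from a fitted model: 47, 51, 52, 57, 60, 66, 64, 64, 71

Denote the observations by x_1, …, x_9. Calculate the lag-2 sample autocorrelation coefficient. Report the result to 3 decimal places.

Mean x̄ = (47 + 51 + 52 + 57 + 60 + 66 + 64 + 64 + 71)/9 = 59.1111
Σ(x_t−x̄)(x_{t+2}−x̄) = (86.1235) + (17.1235) + (-6.3210) + (-14.5432) + (4.3457) + (33.6790) + (58.1235) = 178.5309
Denominator Σ(x_t−x̄)² = 504.8889
r_2 = 178.5309 / 504.8889 = 0.354

0.354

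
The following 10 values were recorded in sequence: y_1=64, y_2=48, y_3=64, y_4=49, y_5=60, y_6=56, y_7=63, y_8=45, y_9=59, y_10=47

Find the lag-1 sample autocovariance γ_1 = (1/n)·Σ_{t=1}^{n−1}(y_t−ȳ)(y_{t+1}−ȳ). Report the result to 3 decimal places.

Mean ȳ = (64 + 48 + 64 + 49 + 60 + 56 + 63 + 45 + 59 + 47)/10 = 55.5000
Σ_{t=1}^{9}(y_t−ȳ)(y_{t+1}−ȳ) = -351.2500
γ_1 = -351.2500 / 10 = -35.125

-35.125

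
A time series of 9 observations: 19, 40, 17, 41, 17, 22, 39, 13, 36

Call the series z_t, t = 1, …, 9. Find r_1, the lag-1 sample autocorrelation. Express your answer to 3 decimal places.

Mean z̄ = (19 + 40 + 17 + 41 + 17 + 22 + 39 + 13 + 36)/9 = 27.1111
Numerator Σ_{t=1}^{8}(z_t−z̄)(z_{t+1}−z̄) = -818.0123
Denominator Σ(z_t−z̄)² = 1074.8889
r_1 = -818.0123 / 1074.8889 = -0.761

-0.761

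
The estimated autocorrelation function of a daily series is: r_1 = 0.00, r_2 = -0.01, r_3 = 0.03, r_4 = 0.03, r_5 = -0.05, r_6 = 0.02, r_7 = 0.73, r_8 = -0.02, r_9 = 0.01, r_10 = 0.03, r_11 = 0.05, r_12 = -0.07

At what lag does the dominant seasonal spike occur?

7

The largest autocorrelation is r_7 = 0.73; the remaining lags stay at or below 0.05.
The dominant spike at lag 7 indicates a seasonal period of 7.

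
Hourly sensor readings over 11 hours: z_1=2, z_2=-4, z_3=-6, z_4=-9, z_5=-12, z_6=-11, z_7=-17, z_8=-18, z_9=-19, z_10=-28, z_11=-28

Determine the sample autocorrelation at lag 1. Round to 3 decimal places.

0.650

Mean z̄ = (2 − 4 − 6 − 9 − 12 − 11 − 17 − 18 − 19 − 28 − 28)/11 = -13.6364
Numerator Σ_{t=1}^{10}(z_t−z̄)(z_{t+1}−z̄) = 584.1405
Denominator Σ(z_t−z̄)² = 898.5455
r_1 = 584.1405 / 898.5455 = 0.650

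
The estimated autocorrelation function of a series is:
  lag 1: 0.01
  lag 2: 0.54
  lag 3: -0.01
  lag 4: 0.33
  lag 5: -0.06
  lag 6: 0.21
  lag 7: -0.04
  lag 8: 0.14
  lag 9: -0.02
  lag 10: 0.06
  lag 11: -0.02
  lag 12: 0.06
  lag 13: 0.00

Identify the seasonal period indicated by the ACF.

2

The largest autocorrelation is r_2 = 0.54, with weaker echoes at lags 4 (0.33) and 6 (0.21); the remaining lags stay at or below 0.14.
The dominant spike at lag 2 indicates a seasonal period of 2.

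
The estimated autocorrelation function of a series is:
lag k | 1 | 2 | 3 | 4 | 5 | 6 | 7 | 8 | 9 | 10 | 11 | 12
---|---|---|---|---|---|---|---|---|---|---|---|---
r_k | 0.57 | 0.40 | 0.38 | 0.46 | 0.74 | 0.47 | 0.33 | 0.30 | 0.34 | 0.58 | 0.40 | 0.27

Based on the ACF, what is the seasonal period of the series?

The largest autocorrelation is r_5 = 0.74, with a weaker echo at lag 10 (0.58); the remaining lags stay at or below 0.57. The elevated value at lag 1 (0.57), dropping to 0.40 at lag 2, reflects decaying short-term dependence rather than seasonality.
The dominant spike at lag 5 indicates a seasonal period of 5.

5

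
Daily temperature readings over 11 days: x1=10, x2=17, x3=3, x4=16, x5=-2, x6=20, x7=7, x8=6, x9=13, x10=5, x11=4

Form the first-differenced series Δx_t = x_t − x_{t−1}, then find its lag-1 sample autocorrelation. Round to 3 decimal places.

-0.829

First differences Δx: 7, -14, 13, -18, 22, -13, -1, 7, -8, -1
Mean of differences = -0.6000
Numerator Σ(Δx_t−Δx̄)(Δx_{t+1}−Δx̄) = -1245.5600
Denominator Σ(Δx_t−Δx̄)² = 1502.4000
r_1(Δx) = -1245.5600 / 1502.4000 = -0.829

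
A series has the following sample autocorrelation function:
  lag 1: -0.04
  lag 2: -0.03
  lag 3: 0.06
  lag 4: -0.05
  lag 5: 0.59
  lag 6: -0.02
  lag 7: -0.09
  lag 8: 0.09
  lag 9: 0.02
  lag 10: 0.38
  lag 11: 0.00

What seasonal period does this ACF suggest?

The largest autocorrelation is r_5 = 0.59, with a weaker echo at lag 10 (0.38); the remaining lags stay at or below 0.09.
The dominant spike at lag 5 indicates a seasonal period of 5.

5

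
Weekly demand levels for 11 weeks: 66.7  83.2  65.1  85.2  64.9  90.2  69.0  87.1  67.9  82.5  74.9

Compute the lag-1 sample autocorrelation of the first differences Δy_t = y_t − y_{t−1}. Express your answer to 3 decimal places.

-0.936

First differences Δy: 16.5, -18.1, 20.1, -20.3, 25.3, -21.2, 18.1, -19.2, 14.6, -7.6
Mean of differences = 0.8200
Numerator Σ(Δy_t−Δȳ)(Δy_{t+1}−Δȳ) = -3243.0584
Denominator Σ(Δy_t−Δȳ)² = 3465.9360
r_1(Δy) = -3243.0584 / 3465.9360 = -0.936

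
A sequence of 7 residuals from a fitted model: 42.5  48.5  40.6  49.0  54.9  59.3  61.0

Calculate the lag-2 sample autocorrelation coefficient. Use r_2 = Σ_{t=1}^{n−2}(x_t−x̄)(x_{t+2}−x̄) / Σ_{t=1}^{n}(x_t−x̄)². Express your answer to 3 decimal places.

Mean x̄ = (42.5 + 48.5 + 40.6 + 49.0 + 54.9 + 59.3 + 61.0)/7 = 50.8286
Deviations from mean: -8.3286, -2.3286, -10.2286, -1.8286, 4.0714, 8.4714, 10.1714
Numerator Σ_{t=1}^{5}(x_t−x̄)(x_{t+2}−x̄) = 73.7241
Denominator Σ(x_t−x̄)² = 374.5543
r_2 = 73.7241 / 374.5543 = 0.197

0.197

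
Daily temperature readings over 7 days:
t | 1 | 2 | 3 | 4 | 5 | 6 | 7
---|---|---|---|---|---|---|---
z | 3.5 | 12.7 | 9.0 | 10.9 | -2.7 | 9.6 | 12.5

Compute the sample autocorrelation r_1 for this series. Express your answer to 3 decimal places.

-0.289

Mean z̄ = (3.5 + 12.7 + 9.0 + 10.9 − 2.7 + 9.6 + 12.5)/7 = 7.9286
Deviations from mean: -4.4286, 4.7714, 1.0714, 2.9714, -10.6286, 1.6714, 4.5714
Σ(z_t−z̄)(z_{t+1}−z̄) = (-21.1306) + (5.1122) + (3.1837) + (-31.5820) + (-17.7649) + (7.6408) = -54.5408
Denominator Σ(z_t−z̄)² = 189.0143
r_1 = -54.5408 / 189.0143 = -0.289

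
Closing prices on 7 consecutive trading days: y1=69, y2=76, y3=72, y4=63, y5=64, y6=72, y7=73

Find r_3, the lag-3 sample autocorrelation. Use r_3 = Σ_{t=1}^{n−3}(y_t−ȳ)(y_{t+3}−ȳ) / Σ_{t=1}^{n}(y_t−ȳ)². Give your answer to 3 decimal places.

-0.339

Mean ȳ = (69 + 76 + 72 + 63 + 64 + 72 + 73)/7 = 69.8571
Deviations from mean: -0.8571, 6.1429, 2.1429, -6.8571, -5.8571, 2.1429, 3.1429
Σ(y_t−ȳ)(y_{t+3}−ȳ) = (5.8776) + (-35.9796) + (4.5918) + (-21.5510) = -47.0612
Denominator Σ(y_t−ȳ)² = 138.8571
r_3 = -47.0612 / 138.8571 = -0.339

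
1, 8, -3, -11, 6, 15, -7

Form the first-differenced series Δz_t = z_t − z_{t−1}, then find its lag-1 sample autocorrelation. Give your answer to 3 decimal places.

First differences Δz: 7, -11, -8, 17, 9, -22
Mean of differences = -1.3333
Numerator Σ(Δz_t−Δz̄)(Δz_{t+1}−Δz̄) = -162.4444
Denominator Σ(Δz_t−Δz̄)² = 1077.3333
r_1(Δz) = -162.4444 / 1077.3333 = -0.151

-0.151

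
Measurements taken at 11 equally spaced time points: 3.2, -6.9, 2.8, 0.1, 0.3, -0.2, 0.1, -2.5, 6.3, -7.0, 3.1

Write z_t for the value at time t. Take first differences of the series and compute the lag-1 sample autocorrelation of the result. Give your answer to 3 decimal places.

-0.706

First differences Δz: -10.1, 9.7, -2.7, 0.2, -0.5, 0.3, -2.6, 8.8, -13.3, 10.1
Mean of differences = -0.0100
Numerator Σ(Δz_t−Δz̄)(Δz_{t+1}−Δz̄) = -399.9811
Denominator Σ(Δz_t−Δz̄)² = 566.8690
r_1(Δz) = -399.9811 / 566.8690 = -0.706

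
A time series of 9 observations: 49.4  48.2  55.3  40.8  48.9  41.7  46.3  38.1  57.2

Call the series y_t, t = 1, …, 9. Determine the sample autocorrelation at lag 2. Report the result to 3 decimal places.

Mean ȳ = (49.4 + 48.2 + 55.3 + 40.8 + 48.9 + 41.7 + 46.3 + 38.1 + 57.2)/9 = 47.3222
Numerator Σ_{t=1}^{7}(y_t−ȳ)(y_{t+2}−ȳ) = 100.2468
Denominator Σ(y_t−ȳ)² = 329.0356
r_2 = 100.2468 / 329.0356 = 0.305

0.305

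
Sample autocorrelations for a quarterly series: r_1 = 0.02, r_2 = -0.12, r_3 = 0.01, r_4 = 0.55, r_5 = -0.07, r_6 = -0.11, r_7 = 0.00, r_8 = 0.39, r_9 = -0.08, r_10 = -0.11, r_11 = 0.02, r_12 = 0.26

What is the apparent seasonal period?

4

The largest autocorrelation is r_4 = 0.55, with weaker echoes at lags 8 (0.39) and 12 (0.26); the remaining lags stay at or below 0.02.
The dominant spike at lag 4 indicates a seasonal period of 4.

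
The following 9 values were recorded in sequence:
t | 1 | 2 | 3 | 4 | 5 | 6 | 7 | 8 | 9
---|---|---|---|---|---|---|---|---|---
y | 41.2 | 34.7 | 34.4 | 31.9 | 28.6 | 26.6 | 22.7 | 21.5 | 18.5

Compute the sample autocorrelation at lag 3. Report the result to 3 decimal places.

Mean ȳ = (41.2 + 34.7 + 34.4 + 31.9 + 28.6 + 26.6 + 22.7 + 21.5 + 18.5)/9 = 28.9000
Σ(y_t−ȳ)(y_{t+3}−ȳ) = (36.9000) + (-1.7400) + (-12.6500) + (-18.6000) + (2.2200) + (23.9200) = 30.0500
Denominator Σ(y_t−ȳ)² = 430.9200
r_3 = 30.0500 / 430.9200 = 0.070

0.070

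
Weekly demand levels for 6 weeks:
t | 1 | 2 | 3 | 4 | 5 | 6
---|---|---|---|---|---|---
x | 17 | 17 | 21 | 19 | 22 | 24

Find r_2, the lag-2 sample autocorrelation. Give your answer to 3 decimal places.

-0.050

Mean x̄ = (17 + 17 + 21 + 19 + 22 + 24)/6 = 20.0000
Deviations from mean: -3.0000, -3.0000, 1.0000, -1.0000, 2.0000, 4.0000
Numerator Σ_{t=1}^{4}(x_t−x̄)(x_{t+2}−x̄) = -2.0000
Denominator Σ(x_t−x̄)² = 40.0000
r_2 = -2.0000 / 40.0000 = -0.050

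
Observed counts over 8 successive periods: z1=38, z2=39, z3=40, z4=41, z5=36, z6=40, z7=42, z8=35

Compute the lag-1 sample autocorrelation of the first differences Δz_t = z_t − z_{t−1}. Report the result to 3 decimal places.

First differences Δz: 1, 1, 1, -5, 4, 2, -7
Mean of differences = -0.4286
Numerator Σ(Δz_t−Δz̄)(Δz_{t+1}−Δz̄) = -27.8980
Denominator Σ(Δz_t−Δz̄)² = 95.7143
r_1(Δz) = -27.8980 / 95.7143 = -0.291

-0.291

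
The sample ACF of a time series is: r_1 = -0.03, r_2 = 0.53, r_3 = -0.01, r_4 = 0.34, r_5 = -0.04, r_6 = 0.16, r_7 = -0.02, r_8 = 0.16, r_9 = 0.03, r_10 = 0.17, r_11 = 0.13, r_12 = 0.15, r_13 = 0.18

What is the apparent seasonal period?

The largest autocorrelation is r_2 = 0.53, with a weaker echo at lag 4 (0.34); the remaining lags stay at or below 0.18.
The dominant spike at lag 2 indicates a seasonal period of 2.

2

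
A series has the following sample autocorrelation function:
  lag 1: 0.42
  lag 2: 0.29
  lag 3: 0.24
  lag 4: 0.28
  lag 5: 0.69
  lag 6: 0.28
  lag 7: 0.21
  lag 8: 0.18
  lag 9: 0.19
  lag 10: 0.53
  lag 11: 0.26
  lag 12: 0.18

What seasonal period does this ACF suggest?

The largest autocorrelation is r_5 = 0.69, with a weaker echo at lag 10 (0.53); the remaining lags stay at or below 0.42. The elevated value at lag 1 (0.42), dropping to 0.29 at lag 2, reflects decaying short-term dependence rather than seasonality.
The dominant spike at lag 5 indicates a seasonal period of 5.

5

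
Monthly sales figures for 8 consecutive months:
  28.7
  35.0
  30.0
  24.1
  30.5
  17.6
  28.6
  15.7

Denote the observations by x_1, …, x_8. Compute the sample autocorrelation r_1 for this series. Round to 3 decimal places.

-0.145

Mean x̄ = (28.7 + 35.0 + 30.0 + 24.1 + 30.5 + 17.6 + 28.6 + 15.7)/8 = 26.2750
Deviations from mean: 2.4250, 8.7250, 3.7250, -2.1750, 4.2250, -8.6750, 2.3250, -10.5750
Σ(x_t−x̄)(x_{t+1}−x̄) = (21.1581) + (32.5006) + (-8.1019) + (-9.1894) + (-36.6519) + (-20.1694) + (-24.5869) = -45.0406
Denominator Σ(x_t−x̄)² = 310.9550
r_1 = -45.0406 / 310.9550 = -0.145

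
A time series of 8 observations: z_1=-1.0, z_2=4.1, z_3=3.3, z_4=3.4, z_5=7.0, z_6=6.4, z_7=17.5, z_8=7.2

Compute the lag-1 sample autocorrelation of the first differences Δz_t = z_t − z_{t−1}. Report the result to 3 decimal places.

First differences Δz: 5.1, -0.8, 0.1, 3.6, -0.6, 11.1, -10.3
Mean of differences = 1.1714
Numerator Σ(Δz_t−Δz̄)(Δz_{t+1}−Δz̄) = -144.0194
Denominator Σ(Δz_t−Δz̄)² = 259.6743
r_1(Δz) = -144.0194 / 259.6743 = -0.555

-0.555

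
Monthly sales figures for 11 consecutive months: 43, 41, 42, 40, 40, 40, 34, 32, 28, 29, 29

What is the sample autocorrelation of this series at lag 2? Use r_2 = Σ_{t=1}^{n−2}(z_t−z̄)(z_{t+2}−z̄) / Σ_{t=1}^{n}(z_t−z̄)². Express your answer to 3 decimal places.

Mean z̄ = (43 + 41 + 42 + 40 + 40 + 40 + 34 + 32 + 28 + 29 + 29)/11 = 36.1818
Numerator Σ_{t=1}^{9}(z_t−z̄)(z_{t+2}−z̄) = 177.2066
Denominator Σ(z_t−z̄)² = 339.6364
r_2 = 177.2066 / 339.6364 = 0.522

0.522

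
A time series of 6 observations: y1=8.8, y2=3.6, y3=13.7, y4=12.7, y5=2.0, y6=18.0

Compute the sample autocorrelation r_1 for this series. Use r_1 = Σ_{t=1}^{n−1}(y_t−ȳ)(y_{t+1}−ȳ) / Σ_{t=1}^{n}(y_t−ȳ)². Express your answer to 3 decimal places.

-0.488

Mean ȳ = (8.8 + 3.6 + 13.7 + 12.7 + 2.0 + 18.0)/6 = 9.8000
Numerator Σ_{t=1}^{5}(y_t−ȳ)(y_{t+1}−ȳ) = -93.2500
Denominator Σ(y_t−ȳ)² = 191.1400
r_1 = -93.2500 / 191.1400 = -0.488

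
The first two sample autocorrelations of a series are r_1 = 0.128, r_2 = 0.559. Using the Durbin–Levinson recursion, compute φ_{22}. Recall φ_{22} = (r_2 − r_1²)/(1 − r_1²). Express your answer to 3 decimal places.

0.552

φ_{22} = (r_2 − r_1²) / (1 − r_1²)
r_1² = (0.128)² = 0.016384
Numerator = 0.559 − 0.0164 = 0.5426; denominator = 1 − 0.0164 = 0.9836
φ_{22} = 0.5426 / 0.9836 = 0.552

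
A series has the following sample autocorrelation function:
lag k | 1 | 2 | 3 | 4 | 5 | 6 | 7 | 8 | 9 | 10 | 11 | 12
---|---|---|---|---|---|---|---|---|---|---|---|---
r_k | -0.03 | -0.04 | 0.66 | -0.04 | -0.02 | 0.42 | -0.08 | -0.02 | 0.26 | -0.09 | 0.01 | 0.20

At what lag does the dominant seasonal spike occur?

The largest autocorrelation is r_3 = 0.66, with weaker echoes at lags 6 (0.42), 9 (0.26) and 12 (0.20); the remaining lags stay at or below 0.01.
The dominant spike at lag 3 indicates a seasonal period of 3.

3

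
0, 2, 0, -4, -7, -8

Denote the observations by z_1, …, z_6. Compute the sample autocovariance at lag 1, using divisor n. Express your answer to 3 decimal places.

8.412

Mean z̄ = (0 + 2 + 0 − 4 − 7 − 8)/6 = -2.8333
Deviations: 2.8333, 4.8333, 2.8333, -1.1667, -4.1667, -5.1667
Σ_{t=1}^{5}(z_t−z̄)(z_{t+1}−z̄) = 50.4722
γ_1 = 50.4722 / 6 = 8.412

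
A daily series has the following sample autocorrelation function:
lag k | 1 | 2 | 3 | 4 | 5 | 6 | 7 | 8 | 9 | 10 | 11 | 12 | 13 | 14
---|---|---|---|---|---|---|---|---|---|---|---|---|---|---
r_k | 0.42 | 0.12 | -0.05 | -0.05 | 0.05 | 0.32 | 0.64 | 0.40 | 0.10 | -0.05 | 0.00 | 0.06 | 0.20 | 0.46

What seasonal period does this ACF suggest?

The largest autocorrelation is r_7 = 0.64, with a weaker echo at lag 14 (0.46); the remaining lags stay at or below 0.42. The elevated value at lag 1 (0.42), dropping to 0.12 at lag 2, reflects decaying short-term dependence rather than seasonality.
The dominant spike at lag 7 indicates a seasonal period of 7.

7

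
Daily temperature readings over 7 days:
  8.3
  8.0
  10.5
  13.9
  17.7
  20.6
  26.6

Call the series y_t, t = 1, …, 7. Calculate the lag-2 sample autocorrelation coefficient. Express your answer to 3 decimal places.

Mean ȳ = (8.3 + 8.0 + 10.5 + 13.9 + 17.7 + 20.6 + 26.6)/7 = 15.0857
Σ(y_t−ȳ)(y_{t+2}−ȳ) = (31.1173) + (8.4016) + (-11.9884) + (-6.5384) + (30.1016) = 51.0939
Denominator Σ(y_t−ȳ)² = 288.5086
r_2 = 51.0939 / 288.5086 = 0.177

0.177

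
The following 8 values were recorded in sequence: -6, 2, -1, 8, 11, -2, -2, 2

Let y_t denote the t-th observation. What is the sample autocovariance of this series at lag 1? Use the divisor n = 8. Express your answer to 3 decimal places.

2.219

Mean ȳ = (-6 + 2 − 1 + 8 + 11 − 2 − 2 + 2)/8 = 1.5000
Σ_{t=1}^{7}(y_t−ȳ)(y_{t+1}−ȳ) = 17.7500
γ_1 = 17.7500 / 8 = 2.219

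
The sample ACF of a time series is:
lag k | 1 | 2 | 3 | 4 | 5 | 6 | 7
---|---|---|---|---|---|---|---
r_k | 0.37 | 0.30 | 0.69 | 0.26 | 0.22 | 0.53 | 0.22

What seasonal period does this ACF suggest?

3

The largest autocorrelation is r_3 = 0.69, with a weaker echo at lag 6 (0.53); the remaining lags stay at or below 0.37. The elevated value at lag 1 (0.37), dropping to 0.30 at lag 2, reflects decaying short-term dependence rather than seasonality.
The dominant spike at lag 3 indicates a seasonal period of 3.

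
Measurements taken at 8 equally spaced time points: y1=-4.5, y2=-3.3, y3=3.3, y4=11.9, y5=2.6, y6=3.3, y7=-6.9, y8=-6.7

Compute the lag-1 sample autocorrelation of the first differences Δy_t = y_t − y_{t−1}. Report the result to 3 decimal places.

First differences Δy: 1.2, 6.6, 8.6, -9.3, 0.7, -10.2, 0.2
Mean of differences = -0.3143
Numerator Σ(Δy_t−Δȳ)(Δy_{t+1}−Δȳ) = -32.2202
Denominator Σ(Δy_t−Δȳ)² = 309.3286
r_1(Δy) = -32.2202 / 309.3286 = -0.104

-0.104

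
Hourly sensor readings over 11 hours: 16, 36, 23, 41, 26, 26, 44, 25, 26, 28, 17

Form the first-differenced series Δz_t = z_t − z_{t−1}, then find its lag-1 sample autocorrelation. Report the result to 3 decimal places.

First differences Δz: 20, -13, 18, -15, 0, 18, -19, 1, 2, -11
Mean of differences = 0.1000
Numerator Σ(Δz_t−Δz̄)(Δz_{t+1}−Δz̄) = -1144.2100
Denominator Σ(Δz_t−Δz̄)² = 1928.9000
r_1(Δz) = -1144.2100 / 1928.9000 = -0.593

-0.593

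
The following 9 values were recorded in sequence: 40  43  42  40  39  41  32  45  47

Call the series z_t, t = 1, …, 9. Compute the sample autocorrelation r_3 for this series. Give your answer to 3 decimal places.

-0.014

Mean z̄ = (40 + 43 + 42 + 40 + 39 + 41 + 32 + 45 + 47)/9 = 41.0000
Σ(z_t−z̄)(z_{t+3}−z̄) = (1.0000) + (-4.0000) + (0.0000) + (9.0000) + (-8.0000) + (0.0000) = -2.0000
Denominator Σ(z_t−z̄)² = 144.0000
r_3 = -2.0000 / 144.0000 = -0.014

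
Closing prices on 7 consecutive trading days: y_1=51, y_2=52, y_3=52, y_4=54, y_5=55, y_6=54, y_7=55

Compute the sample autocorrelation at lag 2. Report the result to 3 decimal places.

Mean ȳ = (51 + 52 + 52 + 54 + 55 + 54 + 55)/7 = 53.2857
Numerator Σ_{t=1}^{5}(y_t−ȳ)(y_{t+2}−ȳ) = 3.2653
Denominator Σ(y_t−ȳ)² = 15.4286
r_2 = 3.2653 / 15.4286 = 0.212

0.212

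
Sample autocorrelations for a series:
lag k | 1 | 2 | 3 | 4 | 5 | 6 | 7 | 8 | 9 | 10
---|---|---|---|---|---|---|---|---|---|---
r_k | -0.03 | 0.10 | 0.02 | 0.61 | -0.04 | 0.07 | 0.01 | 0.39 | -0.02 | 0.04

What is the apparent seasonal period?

4

The largest autocorrelation is r_4 = 0.61, with a weaker echo at lag 8 (0.39); the remaining lags stay at or below 0.10.
The dominant spike at lag 4 indicates a seasonal period of 4.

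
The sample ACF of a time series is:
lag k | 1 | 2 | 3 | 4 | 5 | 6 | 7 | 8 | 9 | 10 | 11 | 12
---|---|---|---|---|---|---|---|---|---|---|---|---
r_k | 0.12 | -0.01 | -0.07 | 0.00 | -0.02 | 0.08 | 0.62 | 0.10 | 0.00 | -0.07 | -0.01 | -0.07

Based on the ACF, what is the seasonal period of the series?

7

The largest autocorrelation is r_7 = 0.62; the remaining lags stay at or below 0.12.
The dominant spike at lag 7 indicates a seasonal period of 7.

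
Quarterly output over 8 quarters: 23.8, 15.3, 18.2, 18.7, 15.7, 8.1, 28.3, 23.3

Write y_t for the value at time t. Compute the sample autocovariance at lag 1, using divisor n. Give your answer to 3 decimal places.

-4.964

Mean ȳ = (23.8 + 15.3 + 18.2 + 18.7 + 15.7 + 8.1 + 28.3 + 23.3)/8 = 18.9250
Σ_{t=1}^{7}(y_t−ȳ)(y_{t+1}−ȳ) = -39.7131
γ_1 = -39.7131 / 8 = -4.964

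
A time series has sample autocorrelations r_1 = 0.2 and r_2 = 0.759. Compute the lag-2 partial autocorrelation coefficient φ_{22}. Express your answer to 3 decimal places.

0.749

φ_{22} = (r_2 − r_1²) / (1 − r_1²)
r_1² = (0.2)² = 0.04
Numerator = 0.759 − 0.0400 = 0.7190; denominator = 1 − 0.0400 = 0.9600
φ_{22} = 0.7190 / 0.9600 = 0.749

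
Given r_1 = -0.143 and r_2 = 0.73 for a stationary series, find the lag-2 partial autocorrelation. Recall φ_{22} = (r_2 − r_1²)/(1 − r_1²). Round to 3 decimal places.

0.724

φ_{22} = (r_2 − r_1²) / (1 − r_1²)
r_1² = (-0.143)² = 0.020449
Numerator = 0.73 − 0.0204 = 0.7096; denominator = 1 − 0.0204 = 0.9796
φ_{22} = 0.7096 / 0.9796 = 0.724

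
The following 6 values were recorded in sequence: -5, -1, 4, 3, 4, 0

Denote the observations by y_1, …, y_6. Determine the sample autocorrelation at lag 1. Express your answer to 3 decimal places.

Mean ȳ = (-5 − 1 + 4 + 3 + 4 + 0)/6 = 0.8333
Deviations from mean: -5.8333, -1.8333, 3.1667, 2.1667, 3.1667, -0.8333
Numerator Σ_{t=1}^{5}(y_t−ȳ)(y_{t+1}−ȳ) = 15.9722
Denominator Σ(y_t−ȳ)² = 62.8333
r_1 = 15.9722 / 62.8333 = 0.254

0.254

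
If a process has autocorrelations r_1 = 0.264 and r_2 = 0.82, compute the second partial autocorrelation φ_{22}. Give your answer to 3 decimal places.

0.807

φ_{22} = (r_2 − r_1²) / (1 − r_1²)
r_1² = (0.264)² = 0.069696
Numerator = 0.82 − 0.0697 = 0.7503; denominator = 1 − 0.0697 = 0.9303
φ_{22} = 0.7503 / 0.9303 = 0.807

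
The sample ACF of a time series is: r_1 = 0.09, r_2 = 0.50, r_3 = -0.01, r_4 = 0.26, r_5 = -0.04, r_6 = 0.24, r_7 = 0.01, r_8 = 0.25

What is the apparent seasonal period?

2

The largest autocorrelation is r_2 = 0.50, with weaker echoes at lags 4 (0.26), 6 (0.24) and 8 (0.25); the remaining lags stay at or below 0.09.
The dominant spike at lag 2 indicates a seasonal period of 2.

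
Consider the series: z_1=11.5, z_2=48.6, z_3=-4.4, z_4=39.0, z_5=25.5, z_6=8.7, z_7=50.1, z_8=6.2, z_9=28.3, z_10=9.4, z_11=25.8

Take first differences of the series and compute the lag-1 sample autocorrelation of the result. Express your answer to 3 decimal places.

-0.779

First differences Δz: 37.1, -53.0, 43.4, -13.5, -16.8, 41.4, -43.9, 22.1, -18.9, 16.4
Mean of differences = 1.4300
Numerator Σ(Δz_t−Δz̄)(Δz_{t+1}−Δz̄) = -8782.4089
Denominator Σ(Δz_t−Δz̄)² = 11268.7610
r_1(Δz) = -8782.4089 / 11268.7610 = -0.779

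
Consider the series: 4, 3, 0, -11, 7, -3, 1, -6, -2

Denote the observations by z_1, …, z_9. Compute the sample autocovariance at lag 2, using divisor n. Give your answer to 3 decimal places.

1.903

Mean z̄ = (4 + 3 + 0 − 11 + 7 − 3 + 1 − 6 − 2)/9 = -0.7778
Σ_{t=1}^{7}(z_t−z̄)(z_{t+2}−z̄) = 17.1235
γ_2 = 17.1235 / 9 = 1.903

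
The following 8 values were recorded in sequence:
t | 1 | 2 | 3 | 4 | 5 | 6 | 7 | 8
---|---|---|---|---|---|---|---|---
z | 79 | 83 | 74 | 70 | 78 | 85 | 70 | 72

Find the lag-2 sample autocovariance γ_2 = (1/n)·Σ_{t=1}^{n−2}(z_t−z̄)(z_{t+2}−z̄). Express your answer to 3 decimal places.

-19.426

Mean z̄ = (79 + 83 + 74 + 70 + 78 + 85 + 70 + 72)/8 = 76.3750
Σ_{t=1}^{6}(z_t−z̄)(z_{t+2}−z̄) = -155.4063
γ_2 = -155.4063 / 8 = -19.426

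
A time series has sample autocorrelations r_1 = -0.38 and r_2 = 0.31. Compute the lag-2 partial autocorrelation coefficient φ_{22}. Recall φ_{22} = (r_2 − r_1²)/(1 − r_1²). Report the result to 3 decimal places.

0.194

φ_{22} = (r_2 − r_1²) / (1 − r_1²)
r_1² = (-0.38)² = 0.1444
Numerator = 0.31 − 0.1444 = 0.1656; denominator = 1 − 0.1444 = 0.8556
φ_{22} = 0.1656 / 0.8556 = 0.194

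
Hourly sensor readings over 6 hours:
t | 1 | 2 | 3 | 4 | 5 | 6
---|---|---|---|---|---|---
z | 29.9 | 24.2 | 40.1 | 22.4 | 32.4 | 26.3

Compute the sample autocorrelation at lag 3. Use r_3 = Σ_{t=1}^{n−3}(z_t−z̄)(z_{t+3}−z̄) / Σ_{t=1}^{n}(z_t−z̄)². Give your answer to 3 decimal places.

-0.250

Mean z̄ = (29.9 + 24.2 + 40.1 + 22.4 + 32.4 + 26.3)/6 = 29.2167
Deviations from mean: 0.6833, -5.0167, 10.8833, -6.8167, 3.1833, -2.9167
Σ(z_t−z̄)(z_{t+3}−z̄) = (-4.6581) + (-15.9697) + (-31.7431) = -52.3708
Denominator Σ(z_t−z̄)² = 209.1883
r_3 = -52.3708 / 209.1883 = -0.250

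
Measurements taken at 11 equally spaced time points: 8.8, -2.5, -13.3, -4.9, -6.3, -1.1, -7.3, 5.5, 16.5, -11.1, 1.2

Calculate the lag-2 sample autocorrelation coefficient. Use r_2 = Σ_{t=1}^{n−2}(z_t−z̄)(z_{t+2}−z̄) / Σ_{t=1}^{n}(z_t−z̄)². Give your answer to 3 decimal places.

Mean z̄ = (8.8 − 2.5 − 13.3 − 4.9 − 6.3 − 1.1 − 7.3 + 5.5 + 16.5 − 11.1 + 1.2)/11 = -1.3182
Numerator Σ_{t=1}^{9}(z_t−z̄)(z_{t+2}−z̄) = -155.2134
Denominator Σ(z_t−z̄)² = 786.8164
r_2 = -155.2134 / 786.8164 = -0.197

-0.197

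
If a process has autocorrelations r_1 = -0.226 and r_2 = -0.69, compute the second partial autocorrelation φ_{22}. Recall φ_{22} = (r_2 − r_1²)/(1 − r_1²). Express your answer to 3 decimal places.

φ_{22} = (r_2 − r_1²) / (1 − r_1²)
r_1² = (-0.226)² = 0.051076
Numerator = -0.69 − 0.0511 = -0.7411; denominator = 1 − 0.0511 = 0.9489
φ_{22} = -0.7411 / 0.9489 = -0.781

-0.781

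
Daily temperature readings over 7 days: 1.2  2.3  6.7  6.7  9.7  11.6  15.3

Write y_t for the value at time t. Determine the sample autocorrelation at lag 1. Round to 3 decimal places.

0.511

Mean ȳ = (1.2 + 2.3 + 6.7 + 6.7 + 9.7 + 11.6 + 15.3)/7 = 7.6429
Deviations from mean: -6.4429, -5.3429, -0.9429, -0.9429, 2.0571, 3.9571, 7.6571
Σ(y_t−ȳ)(y_{t+1}−ȳ) = (34.4233) + (5.0376) + (0.8890) + (-1.9396) + (8.1404) + (30.3004) = 76.8510
Denominator Σ(y_t−ȳ)² = 150.3571
r_1 = 76.8510 / 150.3571 = 0.511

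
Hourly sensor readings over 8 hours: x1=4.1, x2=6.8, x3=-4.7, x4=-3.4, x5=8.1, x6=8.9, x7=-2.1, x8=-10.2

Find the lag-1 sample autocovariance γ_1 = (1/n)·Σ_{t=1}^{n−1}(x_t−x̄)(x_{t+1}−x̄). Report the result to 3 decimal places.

Mean x̄ = (4.1 + 6.8 − 4.7 − 3.4 + 8.1 + 8.9 − 2.1 − 10.2)/8 = 0.9375
Σ_{t=1}^{7}(x_t−x̄)(x_{t+1}−x̄) = 45.5511
γ_1 = 45.5511 / 8 = 5.694

5.694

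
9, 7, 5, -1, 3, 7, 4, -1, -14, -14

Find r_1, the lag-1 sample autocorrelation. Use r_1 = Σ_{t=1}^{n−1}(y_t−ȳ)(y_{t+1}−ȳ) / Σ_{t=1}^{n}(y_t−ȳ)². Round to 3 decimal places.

Mean ȳ = (9 + 7 + 5 − 1 + 3 + 7 + 4 − 1 − 14 − 14)/10 = 0.5000
Numerator Σ_{t=1}^{9}(y_t−ȳ)(y_{t+1}−ȳ) = 339.7500
Denominator Σ(y_t−ȳ)² = 620.5000
r_1 = 339.7500 / 620.5000 = 0.548

0.548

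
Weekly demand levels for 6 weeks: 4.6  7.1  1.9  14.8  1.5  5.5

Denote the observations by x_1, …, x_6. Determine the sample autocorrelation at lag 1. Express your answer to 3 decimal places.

-0.673

Mean x̄ = (4.6 + 7.1 + 1.9 + 14.8 + 1.5 + 5.5)/6 = 5.9000
Deviations from mean: -1.3000, 1.2000, -4.0000, 8.9000, -4.4000, -0.4000
Numerator Σ_{t=1}^{5}(x_t−x̄)(x_{t+1}−x̄) = -79.3600
Denominator Σ(x_t−x̄)² = 117.8600
r_1 = -79.3600 / 117.8600 = -0.673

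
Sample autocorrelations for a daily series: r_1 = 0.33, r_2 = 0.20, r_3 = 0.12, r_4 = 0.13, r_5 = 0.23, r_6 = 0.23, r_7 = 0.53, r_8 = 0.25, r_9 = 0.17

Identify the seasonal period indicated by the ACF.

The largest autocorrelation is r_7 = 0.53; the remaining lags stay at or below 0.33. The elevated value at lag 1 (0.33), dropping to 0.20 at lag 2, reflects decaying short-term dependence rather than seasonality.
The dominant spike at lag 7 indicates a seasonal period of 7.

7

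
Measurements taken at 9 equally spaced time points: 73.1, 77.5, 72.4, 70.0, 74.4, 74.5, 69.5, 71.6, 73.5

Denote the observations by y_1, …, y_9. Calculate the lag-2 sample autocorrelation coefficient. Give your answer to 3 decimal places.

-0.578

Mean ȳ = (73.1 + 77.5 + 72.4 + 70.0 + 74.4 + 74.5 + 69.5 + 71.6 + 73.5)/9 = 72.9444
Σ(y_t−ȳ)(y_{t+2}−ȳ) = (-0.0847) + (-13.4136) + (-0.7925) + (-4.5802) + (-5.0136) + (-2.0914) + (-1.9136) = -27.8895
Denominator Σ(y_t−ȳ)² = 48.2622
r_2 = -27.8895 / 48.2622 = -0.578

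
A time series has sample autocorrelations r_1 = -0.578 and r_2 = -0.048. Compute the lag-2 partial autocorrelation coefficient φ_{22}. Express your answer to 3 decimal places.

-0.574

φ_{22} = (r_2 − r_1²) / (1 − r_1²)
r_1² = (-0.578)² = 0.334084
Numerator = -0.048 − 0.3341 = -0.3821; denominator = 1 − 0.3341 = 0.6659
φ_{22} = -0.3821 / 0.6659 = -0.574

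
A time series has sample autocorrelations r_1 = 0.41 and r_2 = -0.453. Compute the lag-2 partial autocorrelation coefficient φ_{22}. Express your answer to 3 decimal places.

φ_{22} = (r_2 − r_1²) / (1 − r_1²)
r_1² = (0.41)² = 0.1681
Numerator = -0.453 − 0.1681 = -0.6211; denominator = 1 − 0.1681 = 0.8319
φ_{22} = -0.6211 / 0.8319 = -0.747

-0.747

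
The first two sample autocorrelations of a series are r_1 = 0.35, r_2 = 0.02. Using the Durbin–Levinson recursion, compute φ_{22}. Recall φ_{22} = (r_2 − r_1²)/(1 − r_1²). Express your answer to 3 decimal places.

φ_{22} = (r_2 − r_1²) / (1 − r_1²)
r_1² = (0.35)² = 0.1225
Numerator = 0.02 − 0.1225 = -0.1025; denominator = 1 − 0.1225 = 0.8775
φ_{22} = -0.1025 / 0.8775 = -0.117

-0.117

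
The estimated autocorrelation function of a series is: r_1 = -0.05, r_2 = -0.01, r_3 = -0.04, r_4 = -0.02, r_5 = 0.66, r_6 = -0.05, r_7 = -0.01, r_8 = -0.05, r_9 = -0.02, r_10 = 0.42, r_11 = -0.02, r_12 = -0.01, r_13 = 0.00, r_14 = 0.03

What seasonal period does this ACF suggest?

The largest autocorrelation is r_5 = 0.66, with a weaker echo at lag 10 (0.42); the remaining lags stay at or below 0.03.
The dominant spike at lag 5 indicates a seasonal period of 5.

5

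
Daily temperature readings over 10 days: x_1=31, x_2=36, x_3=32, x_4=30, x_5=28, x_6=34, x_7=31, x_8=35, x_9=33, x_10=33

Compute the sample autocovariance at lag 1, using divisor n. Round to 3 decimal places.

Mean x̄ = (31 + 36 + 32 + 30 + 28 + 34 + 31 + 35 + 33 + 33)/10 = 32.3000
Σ_{t=1}^{9}(x_t−x̄)(x_{t+1}−x̄) = -5.9900
γ_1 = -5.9900 / 10 = -0.599

-0.599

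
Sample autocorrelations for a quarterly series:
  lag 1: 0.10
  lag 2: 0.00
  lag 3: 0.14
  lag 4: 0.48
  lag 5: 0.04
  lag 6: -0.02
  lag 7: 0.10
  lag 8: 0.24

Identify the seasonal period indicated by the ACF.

4

The largest autocorrelation is r_4 = 0.48, with a weaker echo at lag 8 (0.24); the remaining lags stay at or below 0.14.
The dominant spike at lag 4 indicates a seasonal period of 4.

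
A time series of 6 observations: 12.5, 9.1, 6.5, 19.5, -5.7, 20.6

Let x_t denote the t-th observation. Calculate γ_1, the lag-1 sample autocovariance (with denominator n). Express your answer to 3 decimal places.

Mean x̄ = (12.5 + 9.1 + 6.5 + 19.5 − 5.7 + 20.6)/6 = 10.4167
Σ_{t=1}^{5}(x_t−x̄)(x_{t+1}−x̄) = -343.6769
γ_1 = -343.6769 / 6 = -57.279

-57.279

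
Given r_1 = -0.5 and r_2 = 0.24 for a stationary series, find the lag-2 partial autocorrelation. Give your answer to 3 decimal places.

φ_{22} = (r_2 − r_1²) / (1 − r_1²)
r_1² = (-0.5)² = 0.25
Numerator = 0.24 − 0.2500 = -0.0100; denominator = 1 − 0.2500 = 0.7500
φ_{22} = -0.0100 / 0.7500 = -0.013

-0.013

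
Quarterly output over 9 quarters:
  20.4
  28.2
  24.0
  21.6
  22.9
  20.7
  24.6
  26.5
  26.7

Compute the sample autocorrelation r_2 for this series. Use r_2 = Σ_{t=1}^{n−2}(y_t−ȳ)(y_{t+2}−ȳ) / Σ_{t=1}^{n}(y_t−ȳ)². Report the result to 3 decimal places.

-0.156

Mean ȳ = (20.4 + 28.2 + 24.0 + 21.6 + 22.9 + 20.7 + 24.6 + 26.5 + 26.7)/9 = 23.9556
Σ(y_t−ȳ)(y_{t+2}−ȳ) = (-0.1580) + (-9.9980) + (-0.0469) + (7.6686) + (-0.6802) + (-8.2836) + (1.7686) = -9.7295
Denominator Σ(y_t−ȳ)² = 62.3422
r_2 = -9.7295 / 62.3422 = -0.156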